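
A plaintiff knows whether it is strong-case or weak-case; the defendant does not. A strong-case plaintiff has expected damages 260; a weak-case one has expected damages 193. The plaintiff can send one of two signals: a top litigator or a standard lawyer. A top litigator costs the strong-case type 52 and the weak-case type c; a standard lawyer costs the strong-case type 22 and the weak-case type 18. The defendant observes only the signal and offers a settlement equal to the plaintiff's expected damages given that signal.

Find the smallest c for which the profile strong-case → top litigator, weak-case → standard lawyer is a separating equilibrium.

85

Under separation: top litigator → strong-case (pays 260); standard lawyer → weak-case (pays 193).
Strong-case: 260 − 52 = 208 ≥ 193 − 22 = 171. Holds regardless of c. ✓
Weak-case: 193 − 18 ≥ 260 − c, so c ≥ 260 − 175 = 85.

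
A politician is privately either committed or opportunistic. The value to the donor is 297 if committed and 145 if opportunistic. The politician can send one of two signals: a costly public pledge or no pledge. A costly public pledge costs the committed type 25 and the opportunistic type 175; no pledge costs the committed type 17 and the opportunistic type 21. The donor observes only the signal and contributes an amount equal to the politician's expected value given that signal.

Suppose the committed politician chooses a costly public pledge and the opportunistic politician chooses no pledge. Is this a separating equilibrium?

Yes

Under separation the donor infers type exactly: pledge → committed (pays 297), no pledge → opportunistic (pays 145).
Committed: pledge gives 297 − 25 = 272; no pledge gives 145 − 17 = 128. No deviation. ✓
Opportunistic: no pledge gives 145 − 21 = 124; pledge gives 297 − 175 = 122. No deviation. ✓
Both incentive constraints hold.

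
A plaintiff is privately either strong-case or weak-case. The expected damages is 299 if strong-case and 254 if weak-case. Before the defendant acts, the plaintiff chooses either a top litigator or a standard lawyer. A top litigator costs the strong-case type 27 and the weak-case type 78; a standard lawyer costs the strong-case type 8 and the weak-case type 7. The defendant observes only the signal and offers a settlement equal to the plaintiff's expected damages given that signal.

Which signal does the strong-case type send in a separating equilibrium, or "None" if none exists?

Try strong-case → top litigator, weak-case → standard lawyer:
  Under separation the defendant infers type exactly: top litigator → strong-case (pays 299), standard lawyer → weak-case (pays 254).
  Strong-case: top litigator gives 299 − 27 = 272; standard lawyer gives 254 − 8 = 246. No deviation. ✓
  Weak-case: standard lawyer gives 254 − 7 = 247; top litigator gives 299 − 78 = 221. No deviation. ✓
Both hold — the strong-case type sends top litigator.

top litigator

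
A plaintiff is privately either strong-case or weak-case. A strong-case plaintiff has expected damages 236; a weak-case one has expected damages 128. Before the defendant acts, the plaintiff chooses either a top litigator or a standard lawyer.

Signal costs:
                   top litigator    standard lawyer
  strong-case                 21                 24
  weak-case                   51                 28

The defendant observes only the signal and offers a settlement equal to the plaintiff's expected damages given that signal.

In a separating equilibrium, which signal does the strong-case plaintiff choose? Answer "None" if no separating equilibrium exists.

Try strong-case → top litigator, weak-case → standard lawyer:
  Under separation the defendant infers type exactly: top litigator → strong-case (pays 236), standard lawyer → weak-case (pays 128).
  Strong-case: top litigator gives 236 − 21 = 215; standard lawyer gives 128 − 24 = 104. No deviation. ✓
  Weak-case: standard lawyer gives 128 − 28 = 100; top litigator gives 236 − 51 = 185. Would deviate. ✗
Try strong-case → standard lawyer, weak-case → top litigator:
  Under separation the defendant infers type exactly: standard lawyer → strong-case (pays 236), top litigator → weak-case (pays 128).
  Strong-case: standard lawyer gives 236 − 24 = 212; top litigator gives 128 − 21 = 107. No deviation. ✓
  Weak-case: top litigator gives 128 − 51 = 77; standard lawyer gives 236 − 28 = 208. Would deviate. ✗
Neither assignment is incentive-compatible.

None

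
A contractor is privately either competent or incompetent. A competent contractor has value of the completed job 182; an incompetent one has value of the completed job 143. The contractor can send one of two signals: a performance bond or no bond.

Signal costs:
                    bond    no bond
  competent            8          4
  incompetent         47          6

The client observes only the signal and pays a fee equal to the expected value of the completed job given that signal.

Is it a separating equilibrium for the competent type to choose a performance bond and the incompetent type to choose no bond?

If types separate, bond earns payment 182 and no bond earns 143.
Competent: bond gives 182 − 8 = 174; no bond gives 143 − 4 = 139. No deviation. ✓
Incompetent: no bond gives 143 − 6 = 137; bond gives 182 − 47 = 135. No deviation. ✓
Neither type gains from mimicking the other.

Yes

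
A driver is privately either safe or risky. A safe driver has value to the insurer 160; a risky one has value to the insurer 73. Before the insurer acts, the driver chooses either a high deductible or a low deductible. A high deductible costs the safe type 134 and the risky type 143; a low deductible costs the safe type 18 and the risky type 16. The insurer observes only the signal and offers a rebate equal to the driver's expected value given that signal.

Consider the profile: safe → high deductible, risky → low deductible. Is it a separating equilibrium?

If types separate, high deductible earns payment 160 and low deductible earns 73.
Safe: high deductible gives 160 − 134 = 26; low deductible gives 73 − 18 = 55. Would deviate. ✗
Risky: low deductible gives 73 − 16 = 57; high deductible gives 160 − 143 = 17. No deviation. ✓

No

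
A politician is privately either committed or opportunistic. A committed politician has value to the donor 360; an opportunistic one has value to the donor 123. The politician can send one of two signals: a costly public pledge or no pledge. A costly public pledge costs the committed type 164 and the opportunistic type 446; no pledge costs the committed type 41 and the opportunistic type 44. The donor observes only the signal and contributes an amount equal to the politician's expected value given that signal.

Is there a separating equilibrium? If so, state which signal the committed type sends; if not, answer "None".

Try committed → pledge, opportunistic → no pledge:
  Under separation the donor infers type exactly: pledge → committed (pays 360), no pledge → opportunistic (pays 123).
  Committed: pledge gives 360 − 164 = 196; no pledge gives 123 − 41 = 82. No deviation. ✓
  Opportunistic: no pledge gives 123 − 44 = 79; pledge gives 360 − 446 = -86. No deviation. ✓
Both hold — the committed type sends pledge.

pledge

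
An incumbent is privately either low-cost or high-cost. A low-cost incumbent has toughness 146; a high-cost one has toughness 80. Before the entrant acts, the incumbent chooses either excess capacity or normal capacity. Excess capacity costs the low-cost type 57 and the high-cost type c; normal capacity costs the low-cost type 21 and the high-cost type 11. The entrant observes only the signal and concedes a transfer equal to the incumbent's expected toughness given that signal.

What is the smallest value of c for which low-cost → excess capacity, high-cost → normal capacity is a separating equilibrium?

Under separation: excess capacity → low-cost (pays 146); normal capacity → high-cost (pays 80).
Low-cost: 146 − 57 = 89 ≥ 80 − 21 = 59. Holds regardless of c. ✓
High-cost: 80 − 11 ≥ 146 − c, so c ≥ 146 − 69 = 77.

77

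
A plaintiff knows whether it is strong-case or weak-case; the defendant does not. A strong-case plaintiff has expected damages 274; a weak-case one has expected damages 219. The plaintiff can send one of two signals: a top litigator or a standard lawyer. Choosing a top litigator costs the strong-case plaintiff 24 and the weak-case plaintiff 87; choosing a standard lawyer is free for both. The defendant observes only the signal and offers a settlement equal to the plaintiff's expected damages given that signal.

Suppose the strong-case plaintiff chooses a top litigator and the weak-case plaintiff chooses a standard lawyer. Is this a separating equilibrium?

Yes

If types separate, top litigator earns payment 274 and standard lawyer earns 219.
Strong-case: top litigator gives 274 − 24 = 250; standard lawyer gives 219 − 0 = 219. No deviation. ✓
Weak-case: standard lawyer gives 219 − 0 = 219; top litigator gives 274 − 87 = 187. No deviation. ✓
Both incentive constraints hold.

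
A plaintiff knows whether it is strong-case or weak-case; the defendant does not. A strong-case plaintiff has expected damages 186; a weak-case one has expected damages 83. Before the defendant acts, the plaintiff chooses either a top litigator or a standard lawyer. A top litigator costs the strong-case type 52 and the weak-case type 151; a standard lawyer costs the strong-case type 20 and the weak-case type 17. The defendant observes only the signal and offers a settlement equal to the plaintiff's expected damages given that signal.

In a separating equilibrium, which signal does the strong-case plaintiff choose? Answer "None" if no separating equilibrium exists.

Try strong-case → top litigator, weak-case → standard lawyer:
  Under separation the defendant infers type exactly: top litigator → strong-case (pays 186), standard lawyer → weak-case (pays 83).
  Strong-case: top litigator gives 186 − 52 = 134; standard lawyer gives 83 − 20 = 63. No deviation. ✓
  Weak-case: standard lawyer gives 83 − 17 = 66; top litigator gives 186 − 151 = 35. No deviation. ✓
Both hold — the strong-case type sends top litigator.

top litigator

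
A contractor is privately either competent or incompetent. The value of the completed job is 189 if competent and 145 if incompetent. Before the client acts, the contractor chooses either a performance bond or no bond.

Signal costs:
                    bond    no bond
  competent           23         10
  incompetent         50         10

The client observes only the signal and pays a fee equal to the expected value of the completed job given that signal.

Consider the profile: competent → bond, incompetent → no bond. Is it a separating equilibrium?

No

Under separation the client infers type exactly: bond → competent (pays 189), no bond → incompetent (pays 145).
Competent: bond gives 189 − 23 = 166; no bond gives 145 − 10 = 135. No deviation. ✓
Incompetent: no bond gives 145 − 10 = 135; bond gives 189 − 50 = 139. Would deviate. ✗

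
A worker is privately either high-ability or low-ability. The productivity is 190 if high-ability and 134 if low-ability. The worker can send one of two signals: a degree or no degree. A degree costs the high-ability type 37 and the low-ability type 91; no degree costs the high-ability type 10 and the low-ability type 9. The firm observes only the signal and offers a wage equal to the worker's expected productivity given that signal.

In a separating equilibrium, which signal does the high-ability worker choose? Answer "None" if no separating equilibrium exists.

Try high-ability → degree, low-ability → no degree:
  Under separation the firm infers type exactly: degree → high-ability (pays 190), no degree → low-ability (pays 134).
  High-ability: degree gives 190 − 37 = 153; no degree gives 134 − 10 = 124. No deviation. ✓
  Low-ability: no degree gives 134 − 9 = 125; degree gives 190 − 91 = 99. No deviation. ✓
Both hold — the high-ability type sends degree.

degree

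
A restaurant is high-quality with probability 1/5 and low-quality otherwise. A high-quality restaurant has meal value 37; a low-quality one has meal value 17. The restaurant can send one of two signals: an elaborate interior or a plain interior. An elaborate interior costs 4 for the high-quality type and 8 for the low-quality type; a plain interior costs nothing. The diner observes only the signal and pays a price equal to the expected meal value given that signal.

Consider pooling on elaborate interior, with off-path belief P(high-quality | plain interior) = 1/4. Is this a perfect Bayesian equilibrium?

At the pooled signal (elaborate interior) the diner holds the prior 1/5 and pays 1/5·37 + 4/5·17 = 21. Off-path (plain interior) belief 1/4 gives 1/4·37 + 3/4·17 = 22.
High-quality: elaborate interior gives 21 − 4 = 17; plain interior gives 22 − 0 = 22. Deviates. ✗
Low-quality: elaborate interior gives 21 − 8 = 13; plain interior gives 22 − 0 = 22. Deviates. ✗

No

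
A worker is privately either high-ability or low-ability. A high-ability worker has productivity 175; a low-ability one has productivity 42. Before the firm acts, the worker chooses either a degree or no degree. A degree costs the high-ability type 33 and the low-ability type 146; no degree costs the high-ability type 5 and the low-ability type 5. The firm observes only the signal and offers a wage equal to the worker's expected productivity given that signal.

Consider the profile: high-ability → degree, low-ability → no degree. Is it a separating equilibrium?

Yes

Under separation the firm infers type exactly: degree → high-ability (pays 175), no degree → low-ability (pays 42).
High-ability: degree gives 175 − 33 = 142; no degree gives 42 − 5 = 37. No deviation. ✓
Low-ability: no degree gives 42 − 5 = 37; degree gives 175 − 146 = 29. No deviation. ✓
Both incentive constraints hold.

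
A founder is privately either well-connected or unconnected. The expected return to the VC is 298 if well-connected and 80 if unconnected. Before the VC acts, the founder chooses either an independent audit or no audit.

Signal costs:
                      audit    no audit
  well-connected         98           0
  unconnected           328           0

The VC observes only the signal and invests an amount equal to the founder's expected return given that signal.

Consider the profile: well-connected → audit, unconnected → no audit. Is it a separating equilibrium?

Yes

Under separation the VC infers type exactly: audit → well-connected (pays 298), no audit → unconnected (pays 80).
Well-connected: audit gives 298 − 98 = 200; no audit gives 80 − 0 = 80. No deviation. ✓
Unconnected: no audit gives 80 − 0 = 80; audit gives 298 − 328 = -30. No deviation. ✓
Both incentive constraints hold.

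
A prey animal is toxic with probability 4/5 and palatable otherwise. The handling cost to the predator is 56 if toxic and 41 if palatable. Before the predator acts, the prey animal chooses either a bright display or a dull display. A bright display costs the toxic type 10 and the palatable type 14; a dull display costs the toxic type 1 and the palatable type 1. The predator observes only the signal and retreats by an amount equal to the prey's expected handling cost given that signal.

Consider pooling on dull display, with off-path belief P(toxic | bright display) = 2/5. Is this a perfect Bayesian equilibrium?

Yes

At the pooled signal (dull display) the predator holds the prior 4/5 and pays 4/5·56 + 1/5·41 = 53. Off-path (bright display) belief 2/5 gives 2/5·56 + 3/5·41 = 47.
Toxic: dull display gives 53 − 1 = 52; bright display gives 47 − 10 = 37. Stays. ✓
Palatable: dull display gives 53 − 1 = 52; bright display gives 47 − 14 = 33. Stays. ✓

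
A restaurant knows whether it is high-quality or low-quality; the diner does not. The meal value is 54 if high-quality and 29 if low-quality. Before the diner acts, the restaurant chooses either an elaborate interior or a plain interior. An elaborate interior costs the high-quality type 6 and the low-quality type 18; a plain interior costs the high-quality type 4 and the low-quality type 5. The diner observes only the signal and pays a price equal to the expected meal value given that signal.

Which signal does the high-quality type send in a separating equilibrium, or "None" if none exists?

Try high-quality → elaborate interior, low-quality → plain interior:
  If types separate, elaborate interior earns payment 54 and plain interior earns 29.
  High-quality: elaborate interior gives 54 − 6 = 48; plain interior gives 29 − 4 = 25. No deviation. ✓
  Low-quality: plain interior gives 29 − 5 = 24; elaborate interior gives 54 − 18 = 36. Would deviate. ✗
Try high-quality → plain interior, low-quality → elaborate interior:
  If types separate, plain interior earns payment 54 and elaborate interior earns 29.
  High-quality: plain interior gives 54 − 4 = 50; elaborate interior gives 29 − 6 = 23. No deviation. ✓
  Low-quality: elaborate interior gives 29 − 18 = 11; plain interior gives 54 − 5 = 49. Would deviate. ✗
Neither assignment is incentive-compatible.

None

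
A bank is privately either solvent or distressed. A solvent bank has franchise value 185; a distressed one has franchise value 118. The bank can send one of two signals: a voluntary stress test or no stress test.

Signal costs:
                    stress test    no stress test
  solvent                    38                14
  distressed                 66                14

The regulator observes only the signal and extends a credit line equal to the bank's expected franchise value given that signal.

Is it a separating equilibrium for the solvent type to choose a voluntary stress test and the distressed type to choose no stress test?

Under separation the regulator infers type exactly: stress test → solvent (pays 185), no stress test → distressed (pays 118).
Solvent: stress test gives 185 − 38 = 147; no stress test gives 118 − 14 = 104. No deviation. ✓
Distressed: no stress test gives 118 − 14 = 104; stress test gives 185 − 66 = 119. Would deviate. ✗

No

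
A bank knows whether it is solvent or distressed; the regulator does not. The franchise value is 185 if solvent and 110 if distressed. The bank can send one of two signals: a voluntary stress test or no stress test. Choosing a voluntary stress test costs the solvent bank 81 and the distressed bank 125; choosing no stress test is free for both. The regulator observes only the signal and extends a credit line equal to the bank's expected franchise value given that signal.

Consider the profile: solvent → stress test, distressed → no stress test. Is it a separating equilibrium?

Under separation the regulator infers type exactly: stress test → solvent (pays 185), no stress test → distressed (pays 110).
Solvent: stress test gives 185 − 81 = 104; no stress test gives 110 − 0 = 110. Would deviate. ✗
Distressed: no stress test gives 110 − 0 = 110; stress test gives 185 − 125 = 60. No deviation. ✓

No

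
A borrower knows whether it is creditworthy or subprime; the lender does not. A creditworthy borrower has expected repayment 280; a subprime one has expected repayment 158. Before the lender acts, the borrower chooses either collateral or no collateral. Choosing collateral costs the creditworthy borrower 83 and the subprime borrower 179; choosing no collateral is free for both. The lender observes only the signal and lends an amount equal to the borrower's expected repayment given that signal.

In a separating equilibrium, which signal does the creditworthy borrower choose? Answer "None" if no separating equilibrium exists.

Try creditworthy → collateral, subprime → no collateral:
  If types separate, collateral earns payment 280 and no collateral earns 158.
  Creditworthy: collateral gives 280 − 83 = 197; no collateral gives 158 − 0 = 158. No deviation. ✓
  Subprime: no collateral gives 158 − 0 = 158; collateral gives 280 − 179 = 101. No deviation. ✓
Both hold — the creditworthy type sends collateral.

collateral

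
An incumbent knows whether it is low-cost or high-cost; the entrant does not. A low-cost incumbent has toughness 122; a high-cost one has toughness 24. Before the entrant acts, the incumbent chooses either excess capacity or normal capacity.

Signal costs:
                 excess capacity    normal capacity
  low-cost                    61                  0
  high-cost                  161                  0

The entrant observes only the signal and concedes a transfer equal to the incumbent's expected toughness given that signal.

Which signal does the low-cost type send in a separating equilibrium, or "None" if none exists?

Try low-cost → excess capacity, high-cost → normal capacity:
  If types separate, excess capacity earns payment 122 and normal capacity earns 24.
  Low-cost: excess capacity gives 122 − 61 = 61; normal capacity gives 24 − 0 = 24. No deviation. ✓
  High-cost: normal capacity gives 24 − 0 = 24; excess capacity gives 122 − 161 = -39. No deviation. ✓
Both hold — the low-cost type sends excess capacity.

excess capacity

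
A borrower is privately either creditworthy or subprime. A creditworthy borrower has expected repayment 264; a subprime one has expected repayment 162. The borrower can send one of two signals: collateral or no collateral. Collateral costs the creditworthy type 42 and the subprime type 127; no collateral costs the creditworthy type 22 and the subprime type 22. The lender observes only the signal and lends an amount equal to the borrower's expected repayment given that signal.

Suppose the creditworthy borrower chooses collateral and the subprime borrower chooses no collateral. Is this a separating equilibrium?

If types separate, collateral earns payment 264 and no collateral earns 162.
Creditworthy: collateral gives 264 − 42 = 222; no collateral gives 162 − 22 = 140. No deviation. ✓
Subprime: no collateral gives 162 − 22 = 140; collateral gives 264 − 127 = 137. No deviation. ✓
Neither type gains from mimicking the other.

Yes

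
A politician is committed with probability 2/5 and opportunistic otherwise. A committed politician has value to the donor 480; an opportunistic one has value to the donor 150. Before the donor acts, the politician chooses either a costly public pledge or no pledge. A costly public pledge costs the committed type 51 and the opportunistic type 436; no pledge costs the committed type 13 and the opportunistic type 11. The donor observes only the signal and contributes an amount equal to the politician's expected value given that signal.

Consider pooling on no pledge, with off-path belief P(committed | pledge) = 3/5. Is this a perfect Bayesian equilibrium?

No

At the pooled signal (no pledge) the donor holds the prior 2/5 and pays 2/5·480 + 3/5·150 = 282. Off-path (pledge) belief 3/5 gives 3/5·480 + 2/5·150 = 348.
Committed: no pledge gives 282 − 13 = 269; pledge gives 348 − 51 = 297. Deviates. ✗
Opportunistic: no pledge gives 282 − 11 = 271; pledge gives 348 − 436 = -88. Stays. ✓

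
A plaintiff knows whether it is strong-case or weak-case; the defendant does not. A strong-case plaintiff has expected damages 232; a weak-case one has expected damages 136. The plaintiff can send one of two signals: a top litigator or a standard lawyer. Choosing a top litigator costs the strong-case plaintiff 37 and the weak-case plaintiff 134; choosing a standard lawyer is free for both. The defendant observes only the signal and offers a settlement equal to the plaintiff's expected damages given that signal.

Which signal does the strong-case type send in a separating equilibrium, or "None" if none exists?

Try strong-case → top litigator, weak-case → standard lawyer:
  Under separation the defendant infers type exactly: top litigator → strong-case (pays 232), standard lawyer → weak-case (pays 136).
  Strong-case: top litigator gives 232 − 37 = 195; standard lawyer gives 136 − 0 = 136. No deviation. ✓
  Weak-case: standard lawyer gives 136 − 0 = 136; top litigator gives 232 − 134 = 98. No deviation. ✓
Both hold — the strong-case type sends top litigator.

top litigator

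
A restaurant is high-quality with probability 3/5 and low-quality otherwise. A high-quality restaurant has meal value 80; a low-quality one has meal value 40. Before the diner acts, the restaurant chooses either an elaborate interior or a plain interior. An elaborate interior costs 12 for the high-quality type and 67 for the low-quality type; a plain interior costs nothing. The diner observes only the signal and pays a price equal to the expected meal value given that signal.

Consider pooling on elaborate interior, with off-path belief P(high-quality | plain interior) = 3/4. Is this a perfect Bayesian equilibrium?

On the equilibrium path (elaborate interior) the diner holds the prior 3/5 and pays 3/5·80 + 2/5·40 = 64. Off-path (plain interior) belief 3/4 gives 3/4·80 + 1/4·40 = 70.
High-quality: elaborate interior gives 64 − 12 = 52; plain interior gives 70 − 0 = 70. Deviates. ✗
Low-quality: elaborate interior gives 64 − 67 = -3; plain interior gives 70 − 0 = 70. Deviates. ✗

No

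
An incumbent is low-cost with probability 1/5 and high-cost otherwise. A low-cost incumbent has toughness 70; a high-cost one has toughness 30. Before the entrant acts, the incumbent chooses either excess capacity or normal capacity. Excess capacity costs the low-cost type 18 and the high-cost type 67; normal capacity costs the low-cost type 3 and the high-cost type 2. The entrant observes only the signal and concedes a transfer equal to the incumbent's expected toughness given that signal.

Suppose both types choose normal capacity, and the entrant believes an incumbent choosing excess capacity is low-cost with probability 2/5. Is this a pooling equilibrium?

Yes

On the equilibrium path (normal capacity) the entrant holds the prior 1/5 and pays 1/5·70 + 4/5·30 = 38. Off-path (excess capacity) belief 2/5 gives 2/5·70 + 3/5·30 = 46.
Low-cost: normal capacity gives 38 − 3 = 35; excess capacity gives 46 − 18 = 28. Stays. ✓
High-cost: normal capacity gives 38 − 2 = 36; excess capacity gives 46 − 67 = -21. Stays. ✓
Beliefs are Bayes-consistent on-path and both types best-respond.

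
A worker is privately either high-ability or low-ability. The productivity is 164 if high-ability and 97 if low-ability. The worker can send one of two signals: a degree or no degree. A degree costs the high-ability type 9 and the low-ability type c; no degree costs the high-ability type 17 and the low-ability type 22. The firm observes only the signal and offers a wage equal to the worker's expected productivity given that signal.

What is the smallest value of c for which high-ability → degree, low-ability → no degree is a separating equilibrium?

Under separation: degree → high-ability (pays 164); no degree → low-ability (pays 97).
High-ability: 164 − 9 = 155 ≥ 97 − 17 = 80. Holds regardless of c. ✓
Low-ability: 97 − 22 ≥ 164 − c, so c ≥ 164 − 75 = 89.

89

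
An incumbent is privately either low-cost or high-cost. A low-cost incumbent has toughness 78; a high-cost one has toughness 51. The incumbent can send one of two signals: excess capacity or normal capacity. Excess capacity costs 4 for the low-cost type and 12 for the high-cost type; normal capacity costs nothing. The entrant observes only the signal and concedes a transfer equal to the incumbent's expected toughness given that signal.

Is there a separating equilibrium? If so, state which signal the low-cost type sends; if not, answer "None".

None

Try low-cost → excess capacity, high-cost → normal capacity:
  Under separation the entrant infers type exactly: excess capacity → low-cost (pays 78), normal capacity → high-cost (pays 51).
  Low-cost: excess capacity gives 78 − 4 = 74; normal capacity gives 51 − 0 = 51. No deviation. ✓
  High-cost: normal capacity gives 51 − 0 = 51; excess capacity gives 78 − 12 = 66. Would deviate. ✗
Try low-cost → normal capacity, high-cost → excess capacity:
  Under separation the entrant infers type exactly: normal capacity → low-cost (pays 78), excess capacity → high-cost (pays 51).
  Low-cost: normal capacity gives 78 − 0 = 78; excess capacity gives 51 − 4 = 47. No deviation. ✓
  High-cost: excess capacity gives 51 − 12 = 39; normal capacity gives 78 − 0 = 78. Would deviate. ✗
Neither assignment is incentive-compatible.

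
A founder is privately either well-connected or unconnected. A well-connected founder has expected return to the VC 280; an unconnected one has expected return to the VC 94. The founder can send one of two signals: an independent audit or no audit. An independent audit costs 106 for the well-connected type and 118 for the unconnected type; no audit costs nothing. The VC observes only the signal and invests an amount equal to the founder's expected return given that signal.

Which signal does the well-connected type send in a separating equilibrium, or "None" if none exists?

None

Try well-connected → audit, unconnected → no audit:
  Under separation the VC infers type exactly: audit → well-connected (pays 280), no audit → unconnected (pays 94).
  Well-connected: audit gives 280 − 106 = 174; no audit gives 94 − 0 = 94. No deviation. ✓
  Unconnected: no audit gives 94 − 0 = 94; audit gives 280 − 118 = 162. Would deviate. ✗
Try well-connected → no audit, unconnected → audit:
  Under separation the VC infers type exactly: no audit → well-connected (pays 280), audit → unconnected (pays 94).
  Well-connected: no audit gives 280 − 0 = 280; audit gives 94 − 106 = -12. No deviation. ✓
  Unconnected: audit gives 94 − 118 = -24; no audit gives 280 − 0 = 280. Would deviate. ✗
Neither assignment is incentive-compatible.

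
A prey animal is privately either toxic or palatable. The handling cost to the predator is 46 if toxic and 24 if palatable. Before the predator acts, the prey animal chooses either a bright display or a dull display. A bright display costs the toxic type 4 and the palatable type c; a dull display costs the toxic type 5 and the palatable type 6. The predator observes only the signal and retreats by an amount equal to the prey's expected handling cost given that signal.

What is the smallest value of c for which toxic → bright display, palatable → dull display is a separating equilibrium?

Under separation: bright display → toxic (pays 46); dull display → palatable (pays 24).
Toxic: 46 − 4 = 42 ≥ 24 − 5 = 19. Holds regardless of c. ✓
Palatable: 24 − 6 ≥ 46 − c, so c ≥ 46 − 18 = 28.

28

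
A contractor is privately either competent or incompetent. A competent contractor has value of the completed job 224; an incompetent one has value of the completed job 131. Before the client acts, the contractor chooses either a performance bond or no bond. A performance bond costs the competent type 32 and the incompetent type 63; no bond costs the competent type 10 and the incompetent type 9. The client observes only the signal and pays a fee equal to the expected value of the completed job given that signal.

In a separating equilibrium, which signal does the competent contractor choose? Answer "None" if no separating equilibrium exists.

Try competent → bond, incompetent → no bond:
  If types separate, bond earns payment 224 and no bond earns 131.
  Competent: bond gives 224 − 32 = 192; no bond gives 131 − 10 = 121. No deviation. ✓
  Incompetent: no bond gives 131 − 9 = 122; bond gives 224 − 63 = 161. Would deviate. ✗
Try competent → no bond, incompetent → bond:
  If types separate, no bond earns payment 224 and bond earns 131.
  Competent: no bond gives 224 − 10 = 214; bond gives 131 − 32 = 99. No deviation. ✓
  Incompetent: bond gives 131 − 63 = 68; no bond gives 224 − 9 = 215. Would deviate. ✗
Neither assignment is incentive-compatible.

None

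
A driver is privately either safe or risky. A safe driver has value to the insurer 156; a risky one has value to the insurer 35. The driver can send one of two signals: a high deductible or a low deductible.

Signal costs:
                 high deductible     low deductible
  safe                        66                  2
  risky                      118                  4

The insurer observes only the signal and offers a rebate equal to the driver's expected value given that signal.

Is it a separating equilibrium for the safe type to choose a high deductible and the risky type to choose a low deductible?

Under separation the insurer infers type exactly: high deductible → safe (pays 156), low deductible → risky (pays 35).
Safe: high deductible gives 156 − 66 = 90; low deductible gives 35 − 2 = 33. No deviation. ✓
Risky: low deductible gives 35 − 4 = 31; high deductible gives 156 − 118 = 38. Would deviate. ✗

No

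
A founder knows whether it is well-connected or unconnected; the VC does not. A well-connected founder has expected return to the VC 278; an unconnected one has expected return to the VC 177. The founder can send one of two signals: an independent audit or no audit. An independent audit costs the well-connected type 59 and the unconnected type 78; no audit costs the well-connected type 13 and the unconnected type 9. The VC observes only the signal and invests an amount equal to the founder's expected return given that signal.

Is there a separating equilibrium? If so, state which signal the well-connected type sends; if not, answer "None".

Try well-connected → audit, unconnected → no audit:
  Under separation the VC infers type exactly: audit → well-connected (pays 278), no audit → unconnected (pays 177).
  Well-connected: audit gives 278 − 59 = 219; no audit gives 177 − 13 = 164. No deviation. ✓
  Unconnected: no audit gives 177 − 9 = 168; audit gives 278 − 78 = 200. Would deviate. ✗
Try well-connected → no audit, unconnected → audit:
  Under separation the VC infers type exactly: no audit → well-connected (pays 278), audit → unconnected (pays 177).
  Well-connected: no audit gives 278 − 13 = 265; audit gives 177 − 59 = 118. No deviation. ✓
  Unconnected: audit gives 177 − 78 = 99; no audit gives 278 − 9 = 269. Would deviate. ✗
Neither assignment is incentive-compatible.

None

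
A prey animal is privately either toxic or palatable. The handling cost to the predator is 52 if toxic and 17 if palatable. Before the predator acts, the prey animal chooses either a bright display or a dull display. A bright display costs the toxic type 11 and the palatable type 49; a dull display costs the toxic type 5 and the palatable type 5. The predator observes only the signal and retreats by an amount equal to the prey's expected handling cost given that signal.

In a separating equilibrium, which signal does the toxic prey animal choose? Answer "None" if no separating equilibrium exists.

bright display

Try toxic → bright display, palatable → dull display:
  Under separation the predator infers type exactly: bright display → toxic (pays 52), dull display → palatable (pays 17).
  Toxic: bright display gives 52 − 11 = 41; dull display gives 17 − 5 = 12. No deviation. ✓
  Palatable: dull display gives 17 − 5 = 12; bright display gives 52 − 49 = 3. No deviation. ✓
Both hold — the toxic type sends bright display.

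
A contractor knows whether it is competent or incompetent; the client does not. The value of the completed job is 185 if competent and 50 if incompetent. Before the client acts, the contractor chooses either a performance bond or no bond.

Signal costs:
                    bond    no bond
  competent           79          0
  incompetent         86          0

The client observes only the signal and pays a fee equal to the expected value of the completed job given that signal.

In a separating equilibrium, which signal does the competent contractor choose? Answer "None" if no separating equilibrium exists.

None

Try competent → bond, incompetent → no bond:
  If types separate, bond earns payment 185 and no bond earns 50.
  Competent: bond gives 185 − 79 = 106; no bond gives 50 − 0 = 50. No deviation. ✓
  Incompetent: no bond gives 50 − 0 = 50; bond gives 185 − 86 = 99. Would deviate. ✗
Try competent → no bond, incompetent → bond:
  If types separate, no bond earns payment 185 and bond earns 50.
  Competent: no bond gives 185 − 0 = 185; bond gives 50 − 79 = -29. No deviation. ✓
  Incompetent: bond gives 50 − 86 = -36; no bond gives 185 − 0 = 185. Would deviate. ✗
Neither assignment is incentive-compatible.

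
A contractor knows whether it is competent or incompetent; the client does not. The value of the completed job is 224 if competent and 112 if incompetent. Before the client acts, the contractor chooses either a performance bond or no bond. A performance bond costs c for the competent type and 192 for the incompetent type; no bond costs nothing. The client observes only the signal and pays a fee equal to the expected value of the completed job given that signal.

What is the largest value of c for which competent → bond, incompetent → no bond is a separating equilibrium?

112

Under separation: bond → competent (pays 224); no bond → incompetent (pays 112).
Incompetent: 112 − 0 = 112 ≥ 224 − 192 = 32. Holds regardless of c. ✓
Competent: 224 − c ≥ 112 − 0, so c ≤ 224 − 112 = 112.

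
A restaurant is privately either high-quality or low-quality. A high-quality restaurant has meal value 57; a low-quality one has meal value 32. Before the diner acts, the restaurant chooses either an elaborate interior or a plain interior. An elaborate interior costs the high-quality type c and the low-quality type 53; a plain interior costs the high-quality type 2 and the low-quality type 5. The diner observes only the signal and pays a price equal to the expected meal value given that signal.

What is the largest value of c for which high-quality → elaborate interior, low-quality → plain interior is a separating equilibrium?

Under separation: elaborate interior → high-quality (pays 57); plain interior → low-quality (pays 32).
Low-quality: 32 − 5 = 27 ≥ 57 − 53 = 4. Holds regardless of c. ✓
High-quality: 57 − c ≥ 32 − 2, so c ≤ 57 − 30 = 27.

27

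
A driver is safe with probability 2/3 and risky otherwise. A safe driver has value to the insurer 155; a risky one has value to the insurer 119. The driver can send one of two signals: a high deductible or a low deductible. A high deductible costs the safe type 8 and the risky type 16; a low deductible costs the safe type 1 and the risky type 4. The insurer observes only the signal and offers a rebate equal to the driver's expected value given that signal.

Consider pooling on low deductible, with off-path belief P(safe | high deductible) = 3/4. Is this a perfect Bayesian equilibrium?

Yes

At the pooled signal (low deductible) the insurer holds the prior 2/3 and pays 2/3·155 + 1/3·119 = 143. Off-path (high deductible) belief 3/4 gives 3/4·155 + 1/4·119 = 146.
Safe: low deductible gives 143 − 1 = 142; high deductible gives 146 − 8 = 138. Stays. ✓
Risky: low deductible gives 143 − 4 = 139; high deductible gives 146 − 16 = 130. Stays. ✓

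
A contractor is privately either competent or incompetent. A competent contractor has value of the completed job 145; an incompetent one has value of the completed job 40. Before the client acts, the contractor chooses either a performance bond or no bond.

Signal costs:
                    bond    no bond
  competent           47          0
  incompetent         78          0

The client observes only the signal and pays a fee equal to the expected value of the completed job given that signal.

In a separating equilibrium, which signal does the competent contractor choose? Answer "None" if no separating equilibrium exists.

Try competent → bond, incompetent → no bond:
  If types separate, bond earns payment 145 and no bond earns 40.
  Competent: bond gives 145 − 47 = 98; no bond gives 40 − 0 = 40. No deviation. ✓
  Incompetent: no bond gives 40 − 0 = 40; bond gives 145 − 78 = 67. Would deviate. ✗
Try competent → no bond, incompetent → bond:
  If types separate, no bond earns payment 145 and bond earns 40.
  Competent: no bond gives 145 − 0 = 145; bond gives 40 − 47 = -7. No deviation. ✓
  Incompetent: bond gives 40 − 78 = -38; no bond gives 145 − 0 = 145. Would deviate. ✗
Neither assignment is incentive-compatible.

None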